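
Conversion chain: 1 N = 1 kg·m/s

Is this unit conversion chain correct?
The chain is incorrect (it contains an error).

Incorrect: Newton is kg·m/s², not kg·m/s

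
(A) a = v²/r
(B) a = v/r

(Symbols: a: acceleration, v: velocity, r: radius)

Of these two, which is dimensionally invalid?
(B)

(A) a = v²/r: LHS [L T^-2], RHS [L T^-2] ✓
(B) a = v/r: LHS [L T^-2], RHS [T^-1] ✗

Expression (B) a = v/r is dimensionally incorrect.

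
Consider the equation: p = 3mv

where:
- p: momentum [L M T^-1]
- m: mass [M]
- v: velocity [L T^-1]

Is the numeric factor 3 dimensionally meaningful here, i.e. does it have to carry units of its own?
No

p has dimensions [L M T^-1] and mv already has dimensions [L M T^-1], so the equation balances without 3 contributing any dimensions. 3 is a pure (dimensionless) number; changing or removing it would not affect dimensional consistency.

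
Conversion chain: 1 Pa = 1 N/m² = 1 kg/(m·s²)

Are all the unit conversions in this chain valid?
The chain is correct (no errors).

Correct: Pascal is Newton per square meter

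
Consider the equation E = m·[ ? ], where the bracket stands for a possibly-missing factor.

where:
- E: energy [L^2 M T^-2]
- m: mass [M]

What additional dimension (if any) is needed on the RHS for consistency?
[L^2 T^-2] — velocity squared (e.g. v²)

E has dimensions [L^2 M T^-2]; m has dimensions [M].
The bracketed factor must supply [L^2 M T^-2] / [M] = [L^2 T^-2].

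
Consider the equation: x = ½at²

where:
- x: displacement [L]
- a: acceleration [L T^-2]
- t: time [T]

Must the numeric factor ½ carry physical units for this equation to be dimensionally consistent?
No

x has dimensions [L] and at² already has dimensions [L], so the equation balances without ½ contributing any dimensions. ½ is a pure (dimensionless) number; changing or removing it would not affect dimensional consistency.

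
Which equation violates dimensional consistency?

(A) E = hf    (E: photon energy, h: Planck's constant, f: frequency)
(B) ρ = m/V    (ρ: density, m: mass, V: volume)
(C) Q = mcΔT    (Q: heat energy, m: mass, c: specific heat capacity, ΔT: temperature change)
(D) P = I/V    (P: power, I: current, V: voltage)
(D) P = I/V

The equation (D) P = I/V is dimensionally incorrect.

LHS (P): [L^2 M T^-3]
RHS (I/V): [I^2 L^-2 M^-1 T^3] ✗

The dimensions do not match. The other three equations balance.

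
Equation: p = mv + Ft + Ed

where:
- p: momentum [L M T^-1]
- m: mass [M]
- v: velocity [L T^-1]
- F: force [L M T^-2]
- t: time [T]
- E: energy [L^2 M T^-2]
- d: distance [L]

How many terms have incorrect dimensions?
1

LHS p: [L M T^-1]
- mv: [L M T^-1] ✓
- Ft: [L M T^-1] ✓
- Ed: [L^3 M T^-2] ✗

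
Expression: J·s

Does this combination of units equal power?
No

The expression J·s has dimensions [L^2 M T^-1], but power has dimensions [L^2 M T^-3].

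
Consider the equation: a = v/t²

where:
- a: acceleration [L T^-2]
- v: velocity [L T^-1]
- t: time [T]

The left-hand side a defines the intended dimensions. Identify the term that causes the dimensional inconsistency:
The right-hand side term v/t²

a has dimensions [L T^-2], but v/t² has dimensions [L T^-3], so the term v/t² is dimensionally wrong for a.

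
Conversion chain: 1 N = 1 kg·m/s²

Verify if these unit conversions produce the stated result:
The chain is correct (no errors).

Correct: Newton is defined as kg·m/s²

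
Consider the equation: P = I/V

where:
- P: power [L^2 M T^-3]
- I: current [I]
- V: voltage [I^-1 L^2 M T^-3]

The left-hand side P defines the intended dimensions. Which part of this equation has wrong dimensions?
The right-hand side term I/V

P has dimensions [L^2 M T^-3], but I/V has dimensions [I^2 L^-2 M^-1 T^3], so the term I/V is dimensionally wrong for P.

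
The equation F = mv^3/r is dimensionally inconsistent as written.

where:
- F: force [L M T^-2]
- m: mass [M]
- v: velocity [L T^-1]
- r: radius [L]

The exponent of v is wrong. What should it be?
The exponent of v should be 2: F = mv^2/r

The LHS F has dimensions [L M T^-2]; v has dimensions [L T^-1].
As written, the RHS mv^3/r (exponent 3 on v) has dimensions [L^2 M T^-3], which does not match.
With exponent 2, the RHS mv^2/r has dimensions [L M T^-2], matching the LHS.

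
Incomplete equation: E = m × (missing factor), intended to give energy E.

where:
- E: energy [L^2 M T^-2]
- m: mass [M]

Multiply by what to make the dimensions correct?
v² (velocity squared), dimensions [L^2 T^-2]

E has dimensions [L^2 M T^-2] and m has dimensions [M].
The missing factor must have dimensions [L^2 M T^-2] / [M] = [L^2 T^-2], i.e. velocity squared (v²).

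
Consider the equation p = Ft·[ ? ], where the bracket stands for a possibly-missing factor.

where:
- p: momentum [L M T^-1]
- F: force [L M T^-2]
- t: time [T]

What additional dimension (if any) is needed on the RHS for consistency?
Nothing is missing — the bracketed factor must be dimensionless.

p has dimensions [L M T^-1] and Ft already has dimensions [L M T^-1], so p = Ft is dimensionally complete.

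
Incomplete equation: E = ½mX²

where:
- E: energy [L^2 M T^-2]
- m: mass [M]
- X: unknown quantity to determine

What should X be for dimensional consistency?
X = v (velocity), dimensions [L T^-1]

E has dimensions [L^2 M T^-2]; the rest of the RHS (½m) has dimensions [M].
So X² must have dimensions [L^2 T^-2], i.e. X has dimensions [L T^-1] — X = v (velocity).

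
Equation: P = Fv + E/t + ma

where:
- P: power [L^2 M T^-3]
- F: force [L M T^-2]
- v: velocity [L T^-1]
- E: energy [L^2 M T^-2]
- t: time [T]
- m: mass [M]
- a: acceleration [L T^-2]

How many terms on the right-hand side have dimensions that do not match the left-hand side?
1

LHS P: [L^2 M T^-3]
- Fv: [L^2 M T^-3] ✓
- E/t: [L^2 M T^-3] ✓
- ma: [L M T^-2] ✗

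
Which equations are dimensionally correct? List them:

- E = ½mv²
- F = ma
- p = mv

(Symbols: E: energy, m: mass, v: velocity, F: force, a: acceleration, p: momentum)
Dimensionally correct: E = ½mv², F = ma, p = mv
Dimensionally incorrect: none
Ordered (correct first, then incorrect): E = ½mv², F = ma, p = mv

- E = ½mv²: LHS [L^2 M T^-2], RHS [L^2 M T^-2] → correct ✓
- F = ma: LHS [L M T^-2], RHS [L M T^-2] → correct ✓
- p = mv: LHS [L M T^-1], RHS [L M T^-1] → correct ✓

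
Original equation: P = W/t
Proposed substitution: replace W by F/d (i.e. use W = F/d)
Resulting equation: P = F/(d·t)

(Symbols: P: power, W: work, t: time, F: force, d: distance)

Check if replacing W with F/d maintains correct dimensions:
No

[W] = [L^2 M T^-2] and [F/d] = [M T^-2]. These differ, so the substitution replaces a quantity by one of different dimensions and the result P = F/(d·t) has LHS [L^2 M T^-3] vs RHS [M T^-3] — inconsistent.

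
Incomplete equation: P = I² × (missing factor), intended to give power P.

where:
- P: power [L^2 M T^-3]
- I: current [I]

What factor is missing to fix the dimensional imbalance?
R (resistance), dimensions [I^-2 L^2 M T^-3]

P has dimensions [L^2 M T^-3] and I² has dimensions [I^2].
The missing factor must have dimensions [L^2 M T^-3] / [I^2] = [I^-2 L^2 M T^-3], i.e. resistance (R).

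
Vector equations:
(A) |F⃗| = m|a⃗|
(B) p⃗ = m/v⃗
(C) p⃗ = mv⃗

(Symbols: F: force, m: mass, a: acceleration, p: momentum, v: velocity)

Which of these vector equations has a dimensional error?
(B) p⃗ = m/v⃗

(A) |F⃗| = m|a⃗|: LHS [L M T^-2], RHS [L M T^-2] ✓ — magnitudes of vectors are scalars
(B) p⃗ = m/v⃗: LHS [L M T^-1], RHS [L^-1 M T] ✗ — momentum is mass times velocity; should be mv⃗ (and division by a vector is undefined)
(C) p⃗ = mv⃗: LHS [L M T^-1], RHS [L M T^-1] ✓ — mass (scalar) times velocity (vector)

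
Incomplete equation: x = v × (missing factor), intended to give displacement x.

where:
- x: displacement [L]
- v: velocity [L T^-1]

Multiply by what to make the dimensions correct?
t (time), dimensions [T]

x has dimensions [L] and v has dimensions [L T^-1].
The missing factor must have dimensions [L] / [L T^-1] = [T], i.e. time (t).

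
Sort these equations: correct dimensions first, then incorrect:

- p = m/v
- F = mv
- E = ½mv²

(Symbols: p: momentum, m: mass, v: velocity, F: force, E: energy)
Dimensionally correct: E = ½mv²
Dimensionally incorrect: p = m/v, F = mv
Ordered (correct first, then incorrect): E = ½mv², p = m/v, F = mv

- p = m/v: LHS [L M T^-1], RHS [L^-1 M T] → incorrect ✗
- F = mv: LHS [L M T^-2], RHS [L M T^-1] → incorrect ✗
- E = ½mv²: LHS [L^2 M T^-2], RHS [L^2 M T^-2] → correct ✓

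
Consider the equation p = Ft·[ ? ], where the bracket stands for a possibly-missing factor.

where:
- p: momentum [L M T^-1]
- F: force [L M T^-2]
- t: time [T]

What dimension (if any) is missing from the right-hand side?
Nothing is missing — the bracketed factor must be dimensionless.

p has dimensions [L M T^-1] and Ft already has dimensions [L M T^-1], so p = Ft is dimensionally complete.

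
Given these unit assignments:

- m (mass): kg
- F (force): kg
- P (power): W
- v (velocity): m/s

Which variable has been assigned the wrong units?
F

The variable F (force) should have units N, not kg.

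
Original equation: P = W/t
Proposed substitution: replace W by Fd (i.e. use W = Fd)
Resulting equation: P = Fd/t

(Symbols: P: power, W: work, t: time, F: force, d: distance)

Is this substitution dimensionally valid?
Yes

[W] = [L^2 M T^-2] and [Fd] = [L^2 M T^-2]. These match, so the substitution replaces a quantity by one of the same dimensions and the result P = Fd/t has LHS [L^2 M T^-3] vs RHS [L^2 M T^-3] — still consistent.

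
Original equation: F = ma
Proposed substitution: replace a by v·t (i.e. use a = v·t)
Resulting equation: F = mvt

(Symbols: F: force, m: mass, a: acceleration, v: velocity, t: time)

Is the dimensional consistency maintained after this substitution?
No

[a] = [L T^-2] and [v·t] = [L]. These differ, so the substitution replaces a quantity by one of different dimensions and the result F = mvt has LHS [L M T^-2] vs RHS [L M] — inconsistent.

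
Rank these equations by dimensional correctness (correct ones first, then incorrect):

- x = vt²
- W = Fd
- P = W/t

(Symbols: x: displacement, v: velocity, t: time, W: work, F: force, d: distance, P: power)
Dimensionally correct: W = Fd, P = W/t
Dimensionally incorrect: x = vt²
Ordered (correct first, then incorrect): W = Fd, P = W/t, x = vt²

- x = vt²: LHS [L], RHS [L T] → incorrect ✗
- W = Fd: LHS [L^2 M T^-2], RHS [L^2 M T^-2] → correct ✓
- P = W/t: LHS [L^2 M T^-3], RHS [L^2 M T^-3] → correct ✓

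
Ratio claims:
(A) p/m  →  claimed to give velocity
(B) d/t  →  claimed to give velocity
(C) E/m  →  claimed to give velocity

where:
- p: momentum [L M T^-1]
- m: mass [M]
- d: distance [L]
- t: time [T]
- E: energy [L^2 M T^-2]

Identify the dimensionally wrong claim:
(C) E/m does not give velocity

(A) p/m: [L T^-1] = velocity [L T^-1] ✓
(B) d/t: [L T^-1] = velocity [L T^-1] ✓
(C) E/m: [L^2 T^-2] ≠ velocity [L T^-1] ✗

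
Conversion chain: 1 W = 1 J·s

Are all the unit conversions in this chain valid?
The chain is incorrect (it contains an error).

Incorrect: Watt is J/s, not J·s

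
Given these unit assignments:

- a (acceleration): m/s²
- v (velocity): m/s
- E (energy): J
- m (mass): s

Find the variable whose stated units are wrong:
m

The variable m (mass) should have units kg, not s.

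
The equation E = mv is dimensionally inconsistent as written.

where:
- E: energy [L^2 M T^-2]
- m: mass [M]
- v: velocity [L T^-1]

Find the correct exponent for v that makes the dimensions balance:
The exponent of v should be 2: E = mv^2

The LHS E has dimensions [L^2 M T^-2]; v has dimensions [L T^-1].
As written, the RHS mv (exponent 1 on v) has dimensions [L M T^-1], which does not match.
With exponent 2, the RHS mv^2 has dimensions [L^2 M T^-2], matching the LHS.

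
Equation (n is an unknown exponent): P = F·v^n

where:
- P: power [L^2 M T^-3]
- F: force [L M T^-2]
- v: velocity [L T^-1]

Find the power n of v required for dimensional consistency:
n = 1

P has dimensions [L^2 M T^-3]; v has dimensions [L T^-1].
The rest of the RHS has dimensions [L M T^-2], so v^n must supply [L T^-1].
With n = 1: F·v^1 has dimensions [L^2 M T^-3], matching the LHS ✓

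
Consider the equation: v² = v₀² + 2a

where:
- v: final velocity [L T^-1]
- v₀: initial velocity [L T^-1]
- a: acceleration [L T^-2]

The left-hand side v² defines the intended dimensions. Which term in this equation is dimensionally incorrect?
The term 2a

Checking each RHS term against the LHS:
- v₀²: [L^2 T^-2] — matches v² [L^2 T^-2] ✓
- 2a: [L T^-2] — does NOT match v² [L^2 T^-2] ✗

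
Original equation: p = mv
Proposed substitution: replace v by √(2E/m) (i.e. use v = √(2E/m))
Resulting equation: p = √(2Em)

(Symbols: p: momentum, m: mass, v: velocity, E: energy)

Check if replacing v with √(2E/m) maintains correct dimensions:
Yes

[v] = [L T^-1] and [√(2E/m)] = [L T^-1]. These match, so the substitution replaces a quantity by one of the same dimensions and the result p = √(2Em) has LHS [L M T^-1] vs RHS [L M T^-1] — still consistent.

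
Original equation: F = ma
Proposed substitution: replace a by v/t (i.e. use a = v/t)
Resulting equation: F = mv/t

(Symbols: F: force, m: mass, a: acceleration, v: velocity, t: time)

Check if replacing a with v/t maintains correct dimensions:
Yes

[a] = [L T^-2] and [v/t] = [L T^-2]. These match, so the substitution replaces a quantity by one of the same dimensions and the result F = mv/t has LHS [L M T^-2] vs RHS [L M T^-2] — still consistent.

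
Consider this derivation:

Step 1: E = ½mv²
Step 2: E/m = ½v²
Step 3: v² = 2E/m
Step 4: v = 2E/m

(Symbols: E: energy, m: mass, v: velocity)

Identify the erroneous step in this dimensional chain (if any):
Step 4

Step 1: E = ½mv² → LHS [L^2 M T^-2], RHS [L^2 M T^-2] ✓
Step 2: E/m = ½v² → LHS [L^2 T^-2], RHS [L^2 T^-2] ✓
Step 3: v² = 2E/m → LHS [L^2 T^-2], RHS [L^2 T^-2] ✓
Step 4: v = 2E/m → LHS [L T^-1], RHS [L^2 T^-2] ✗

The first dimensional inconsistency appears in step 4: v = 2E/m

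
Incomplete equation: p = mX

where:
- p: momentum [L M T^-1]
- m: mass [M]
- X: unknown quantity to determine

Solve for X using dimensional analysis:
X = v (velocity), dimensions [L T^-1]

p has dimensions [L M T^-1]; the rest of the RHS (m) has dimensions [M].
So X must have dimensions [L T^-1] — X = v (velocity).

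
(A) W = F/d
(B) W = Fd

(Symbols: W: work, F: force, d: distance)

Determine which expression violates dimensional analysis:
(A)

(A) W = F/d: LHS [L^2 M T^-2], RHS [M T^-2] ✗
(B) W = Fd: LHS [L^2 M T^-2], RHS [L^2 M T^-2] ✓

Expression (A) W = F/d is dimensionally incorrect.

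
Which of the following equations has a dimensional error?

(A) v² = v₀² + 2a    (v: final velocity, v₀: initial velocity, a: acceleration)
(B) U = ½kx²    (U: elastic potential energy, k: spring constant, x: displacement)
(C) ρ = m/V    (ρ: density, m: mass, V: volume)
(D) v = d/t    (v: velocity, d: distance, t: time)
(A) v² = v₀² + 2a

The equation (A) v² = v₀² + 2a is dimensionally incorrect.

LHS (v²): [L^2 T^-2]
RHS terms:
  - v₀²: [L^2 T^-2] ✓
  - 2a: [L T^-2] ✗ (does not match LHS)

The dimensions do not match. The other three equations balance.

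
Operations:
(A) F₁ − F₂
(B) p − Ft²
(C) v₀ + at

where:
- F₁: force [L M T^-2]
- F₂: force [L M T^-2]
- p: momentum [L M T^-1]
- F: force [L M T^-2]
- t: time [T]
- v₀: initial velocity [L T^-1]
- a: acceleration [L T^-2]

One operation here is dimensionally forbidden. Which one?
(B) p − Ft²

(A) F₁ − F₂: F₁ [L M T^-2] and F₂ [L M T^-2] — same dimensions ✓
(B) p − Ft²: p [L M T^-1] and Ft² [L M] — different dimensions cannot be added/subtracted ✗
(C) v₀ + at: v₀ [L T^-1] and at [L T^-1] — same dimensions ✓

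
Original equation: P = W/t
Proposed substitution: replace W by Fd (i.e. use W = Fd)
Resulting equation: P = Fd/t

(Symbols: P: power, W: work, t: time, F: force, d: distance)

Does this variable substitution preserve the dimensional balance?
Yes

[W] = [L^2 M T^-2] and [Fd] = [L^2 M T^-2]. These match, so the substitution replaces a quantity by one of the same dimensions and the result P = Fd/t has LHS [L^2 M T^-3] vs RHS [L^2 M T^-3] — still consistent.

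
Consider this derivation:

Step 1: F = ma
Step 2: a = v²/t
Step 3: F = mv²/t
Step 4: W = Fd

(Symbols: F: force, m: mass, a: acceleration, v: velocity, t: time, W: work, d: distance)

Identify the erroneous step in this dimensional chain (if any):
Step 2

Step 1: F = ma → LHS [L M T^-2], RHS [L M T^-2] ✓
Step 2: a = v²/t → LHS [L T^-2], RHS [L^2 T^-3] ✗

The first dimensional inconsistency appears in step 2: a = v²/t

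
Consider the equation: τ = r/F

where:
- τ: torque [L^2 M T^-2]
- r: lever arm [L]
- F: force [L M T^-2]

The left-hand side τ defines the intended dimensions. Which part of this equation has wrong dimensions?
The right-hand side term r/F

τ has dimensions [L^2 M T^-2], but r/F has dimensions [M^-1 T^2], so the term r/F is dimensionally wrong for τ.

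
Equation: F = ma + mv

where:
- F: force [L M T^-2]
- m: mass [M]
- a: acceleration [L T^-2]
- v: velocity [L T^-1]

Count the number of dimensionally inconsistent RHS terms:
1

LHS F: [L M T^-2]
- ma: [L M T^-2] ✓
- mv: [L M T^-1] ✗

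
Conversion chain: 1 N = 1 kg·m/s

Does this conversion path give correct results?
The chain is incorrect (it contains an error).

Incorrect: Newton is kg·m/s², not kg·m/s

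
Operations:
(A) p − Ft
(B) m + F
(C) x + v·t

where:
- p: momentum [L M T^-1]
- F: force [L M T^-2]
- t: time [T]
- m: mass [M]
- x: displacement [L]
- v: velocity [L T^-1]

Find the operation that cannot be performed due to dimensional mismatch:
(B) m + F

(A) p − Ft: p [L M T^-1] and Ft [L M T^-1] — same dimensions ✓
(B) m + F: m [M] and F [L M T^-2] — different dimensions cannot be added/subtracted ✗
(C) x + v·t: x [L] and v·t [L] — same dimensions ✓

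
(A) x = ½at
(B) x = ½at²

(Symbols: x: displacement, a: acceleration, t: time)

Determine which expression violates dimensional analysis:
(A)

(A) x = ½at: LHS [L], RHS [L T^-1] ✗
(B) x = ½at²: LHS [L], RHS [L] ✓

Expression (A) x = ½at is dimensionally incorrect.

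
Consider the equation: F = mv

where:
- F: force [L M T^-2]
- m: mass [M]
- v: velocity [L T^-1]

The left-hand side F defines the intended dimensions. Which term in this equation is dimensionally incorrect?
The right-hand side term mv

F has dimensions [L M T^-2], but mv has dimensions [L M T^-1], so the term mv is dimensionally wrong for F.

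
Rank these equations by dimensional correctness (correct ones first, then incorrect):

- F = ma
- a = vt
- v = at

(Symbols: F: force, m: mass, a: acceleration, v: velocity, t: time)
Dimensionally correct: F = ma, v = at
Dimensionally incorrect: a = vt
Ordered (correct first, then incorrect): F = ma, v = at, a = vt

- F = ma: LHS [L M T^-2], RHS [L M T^-2] → correct ✓
- a = vt: LHS [L T^-2], RHS [L] → incorrect ✗
- v = at: LHS [L T^-1], RHS [L T^-1] → correct ✓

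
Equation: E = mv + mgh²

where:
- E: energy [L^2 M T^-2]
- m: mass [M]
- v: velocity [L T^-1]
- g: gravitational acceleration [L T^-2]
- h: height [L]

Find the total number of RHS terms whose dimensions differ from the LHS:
2

LHS E: [L^2 M T^-2]
- mv: [L M T^-1] ✗
- mgh²: [L^3 M T^-2] ✗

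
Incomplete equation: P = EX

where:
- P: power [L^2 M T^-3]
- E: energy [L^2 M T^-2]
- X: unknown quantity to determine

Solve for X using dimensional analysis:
X = f (inverse time / frequency (1/t)), dimensions [T^-1]

P has dimensions [L^2 M T^-3]; the rest of the RHS (E) has dimensions [L^2 M T^-2].
So X must have dimensions [T^-1] — X = f (inverse time / frequency (1/t)).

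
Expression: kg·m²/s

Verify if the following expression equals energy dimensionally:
No

The expression kg·m²/s has dimensions [L^2 M T^-1], but energy has dimensions [L^2 M T^-2].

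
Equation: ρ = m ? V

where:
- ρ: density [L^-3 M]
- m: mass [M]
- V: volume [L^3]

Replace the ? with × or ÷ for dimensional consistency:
division (÷): ρ = m ÷ V

ρ [L^-3 M]; m [M]; V [L^3].
m × V → [L^3 M] ✗
m ÷ V → [L^-3 M] ✓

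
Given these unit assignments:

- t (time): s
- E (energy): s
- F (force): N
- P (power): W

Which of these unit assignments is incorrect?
E

The variable E (energy) should have units J, not s.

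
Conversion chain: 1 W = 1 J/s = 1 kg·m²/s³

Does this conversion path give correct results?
The chain is correct (no errors).

Correct: Watt is Joule per second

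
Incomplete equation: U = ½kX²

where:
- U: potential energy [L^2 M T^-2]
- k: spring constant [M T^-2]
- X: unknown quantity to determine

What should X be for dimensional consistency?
X = x (displacement), dimensions [L]

U has dimensions [L^2 M T^-2]; the rest of the RHS (½k) has dimensions [M T^-2].
So X² must have dimensions [L^2], i.e. X has dimensions [L] — X = x (displacement).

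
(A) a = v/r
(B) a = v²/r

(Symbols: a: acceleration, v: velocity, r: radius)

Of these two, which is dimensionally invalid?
(A)

(A) a = v/r: LHS [L T^-2], RHS [T^-1] ✗
(B) a = v²/r: LHS [L T^-2], RHS [L T^-2] ✓

Expression (A) a = v/r is dimensionally incorrect.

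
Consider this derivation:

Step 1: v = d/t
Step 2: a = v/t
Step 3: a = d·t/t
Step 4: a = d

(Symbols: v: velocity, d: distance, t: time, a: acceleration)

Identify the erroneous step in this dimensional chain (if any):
Step 3

Step 1: v = d/t → LHS [L T^-1], RHS [L T^-1] ✓
Step 2: a = v/t → LHS [L T^-2], RHS [L T^-2] ✓
Step 3: a = d·t/t → LHS [L T^-2], RHS [L] ✗

The first dimensional inconsistency appears in step 3: a = d·t/t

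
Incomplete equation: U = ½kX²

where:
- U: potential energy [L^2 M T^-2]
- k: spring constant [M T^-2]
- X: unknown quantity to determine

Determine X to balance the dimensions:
X = x (displacement), dimensions [L]

U has dimensions [L^2 M T^-2]; the rest of the RHS (½k) has dimensions [M T^-2].
So X² must have dimensions [L^2], i.e. X has dimensions [L] — X = x (displacement).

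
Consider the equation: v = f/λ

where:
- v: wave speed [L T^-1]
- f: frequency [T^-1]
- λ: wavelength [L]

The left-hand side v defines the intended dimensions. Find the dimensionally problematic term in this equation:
The right-hand side term f/λ

v has dimensions [L T^-1], but f/λ has dimensions [L^-1 T^-1], so the term f/λ is dimensionally wrong for v.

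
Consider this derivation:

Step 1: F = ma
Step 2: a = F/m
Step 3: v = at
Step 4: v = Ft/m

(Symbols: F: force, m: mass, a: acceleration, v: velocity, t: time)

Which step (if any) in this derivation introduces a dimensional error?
No step introduces an error — all steps are dimensionally consistent.

Step 1: F = ma → LHS [L M T^-2], RHS [L M T^-2] ✓
Step 2: a = F/m → LHS [L T^-2], RHS [L T^-2] ✓
Step 3: v = at → LHS [L T^-1], RHS [L T^-1] ✓
Step 4: v = Ft/m → LHS [L T^-1], RHS [L T^-1] ✓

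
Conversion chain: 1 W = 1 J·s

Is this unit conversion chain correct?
The chain is incorrect (it contains an error).

Incorrect: Watt is J/s, not J·s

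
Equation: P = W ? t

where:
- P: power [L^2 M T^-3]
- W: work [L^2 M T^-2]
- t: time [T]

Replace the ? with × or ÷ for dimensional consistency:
division (÷): P = W ÷ t

P [L^2 M T^-3]; W [L^2 M T^-2]; t [T].
W × t → [L^2 M T^-1] ✗
W ÷ t → [L^2 M T^-3] ✓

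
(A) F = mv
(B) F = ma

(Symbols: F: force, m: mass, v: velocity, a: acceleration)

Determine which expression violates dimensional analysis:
(A)

(A) F = mv: LHS [L M T^-2], RHS [L M T^-1] ✗
(B) F = ma: LHS [L M T^-2], RHS [L M T^-2] ✓

Expression (A) F = mv is dimensionally incorrect.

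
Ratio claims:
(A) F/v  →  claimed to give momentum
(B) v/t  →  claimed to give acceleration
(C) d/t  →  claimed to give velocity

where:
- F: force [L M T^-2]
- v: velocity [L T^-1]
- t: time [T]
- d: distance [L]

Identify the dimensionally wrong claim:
(A) F/v does not give momentum

(A) F/v: [M T^-1] ≠ momentum [L M T^-1] ✗
(B) v/t: [L T^-2] = acceleration [L T^-2] ✓
(C) d/t: [L T^-1] = velocity [L T^-1] ✓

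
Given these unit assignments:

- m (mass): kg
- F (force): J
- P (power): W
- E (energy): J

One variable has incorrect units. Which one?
F

The variable F (force) should have units N, not J.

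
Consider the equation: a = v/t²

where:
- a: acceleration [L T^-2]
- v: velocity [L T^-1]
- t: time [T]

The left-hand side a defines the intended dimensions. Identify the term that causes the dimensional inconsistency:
The right-hand side term v/t²

a has dimensions [L T^-2], but v/t² has dimensions [L T^-3], so the term v/t² is dimensionally wrong for a.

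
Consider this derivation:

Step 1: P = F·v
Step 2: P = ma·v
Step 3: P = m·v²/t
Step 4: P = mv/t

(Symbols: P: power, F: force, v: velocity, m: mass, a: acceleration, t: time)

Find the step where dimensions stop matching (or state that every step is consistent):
Step 4

Step 1: P = F·v → LHS [L^2 M T^-3], RHS [L^2 M T^-3] ✓
Step 2: P = ma·v → LHS [L^2 M T^-3], RHS [L^2 M T^-3] ✓
Step 3: P = m·v²/t → LHS [L^2 M T^-3], RHS [L^2 M T^-3] ✓
Step 4: P = mv/t → LHS [L^2 M T^-3], RHS [L M T^-2] ✗

The first dimensional inconsistency appears in step 4: P = mv/t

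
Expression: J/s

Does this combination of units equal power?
Yes

The expression J/s has dimensions [L^2 M T^-3], which is exactly power [L^2 M T^-3].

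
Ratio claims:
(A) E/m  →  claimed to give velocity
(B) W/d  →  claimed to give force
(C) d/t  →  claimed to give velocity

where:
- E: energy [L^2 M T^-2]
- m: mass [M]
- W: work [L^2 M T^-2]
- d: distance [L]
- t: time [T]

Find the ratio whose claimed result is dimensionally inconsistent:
(A) E/m does not give velocity

(A) E/m: [L^2 T^-2] ≠ velocity [L T^-1] ✗
(B) W/d: [L M T^-2] = force [L M T^-2] ✓
(C) d/t: [L T^-1] = velocity [L T^-1] ✓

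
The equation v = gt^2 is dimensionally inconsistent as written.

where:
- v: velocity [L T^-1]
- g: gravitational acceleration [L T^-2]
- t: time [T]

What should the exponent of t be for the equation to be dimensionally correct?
The exponent of t should be 1: v = gt

The LHS v has dimensions [L T^-1]; t has dimensions [T].
As written, the RHS gt^2 (exponent 2 on t) has dimensions [L], which does not match.
With exponent 1, the RHS gt has dimensions [L T^-1], matching the LHS.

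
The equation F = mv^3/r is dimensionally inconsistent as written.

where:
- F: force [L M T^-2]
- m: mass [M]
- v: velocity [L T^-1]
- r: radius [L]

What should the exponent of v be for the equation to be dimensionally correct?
The exponent of v should be 2: F = mv^2/r

The LHS F has dimensions [L M T^-2]; v has dimensions [L T^-1].
As written, the RHS mv^3/r (exponent 3 on v) has dimensions [L^2 M T^-3], which does not match.
With exponent 2, the RHS mv^2/r has dimensions [L M T^-2], matching the LHS.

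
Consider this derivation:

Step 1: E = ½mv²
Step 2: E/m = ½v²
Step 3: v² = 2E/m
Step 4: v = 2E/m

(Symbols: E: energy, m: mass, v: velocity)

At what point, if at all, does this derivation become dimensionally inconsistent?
Step 4

Step 1: E = ½mv² → LHS [L^2 M T^-2], RHS [L^2 M T^-2] ✓
Step 2: E/m = ½v² → LHS [L^2 T^-2], RHS [L^2 T^-2] ✓
Step 3: v² = 2E/m → LHS [L^2 T^-2], RHS [L^2 T^-2] ✓
Step 4: v = 2E/m → LHS [L T^-1], RHS [L^2 T^-2] ✗

The first dimensional inconsistency appears in step 4: v = 2E/m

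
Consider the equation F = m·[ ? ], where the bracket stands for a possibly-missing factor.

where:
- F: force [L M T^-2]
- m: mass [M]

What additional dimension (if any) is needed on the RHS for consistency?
[L T^-2] — acceleration (e.g. a)

F has dimensions [L M T^-2]; m has dimensions [M].
The bracketed factor must supply [L M T^-2] / [M] = [L T^-2].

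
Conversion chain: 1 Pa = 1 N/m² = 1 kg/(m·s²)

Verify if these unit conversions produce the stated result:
The chain is correct (no errors).

Correct: Pascal is Newton per square meter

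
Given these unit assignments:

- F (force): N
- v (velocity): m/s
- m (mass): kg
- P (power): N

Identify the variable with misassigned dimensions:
P

The variable P (power) should have units W, not N.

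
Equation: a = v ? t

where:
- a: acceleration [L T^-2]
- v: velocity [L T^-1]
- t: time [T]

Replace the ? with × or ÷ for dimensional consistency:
division (÷): a = v ÷ t

a [L T^-2]; v [L T^-1]; t [T].
v × t → [L] ✗
v ÷ t → [L T^-2] ✓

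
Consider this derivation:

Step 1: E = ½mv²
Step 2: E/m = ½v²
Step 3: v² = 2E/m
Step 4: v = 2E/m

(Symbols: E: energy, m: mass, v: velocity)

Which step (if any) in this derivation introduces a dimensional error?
Step 4

Step 1: E = ½mv² → LHS [L^2 M T^-2], RHS [L^2 M T^-2] ✓
Step 2: E/m = ½v² → LHS [L^2 T^-2], RHS [L^2 T^-2] ✓
Step 3: v² = 2E/m → LHS [L^2 T^-2], RHS [L^2 T^-2] ✓
Step 4: v = 2E/m → LHS [L T^-1], RHS [L^2 T^-2] ✗

The first dimensional inconsistency appears in step 4: v = 2E/m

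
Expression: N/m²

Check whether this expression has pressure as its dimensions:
Yes

The expression N/m² has dimensions [L^-1 M T^-2], which is exactly pressure [L^-1 M T^-2].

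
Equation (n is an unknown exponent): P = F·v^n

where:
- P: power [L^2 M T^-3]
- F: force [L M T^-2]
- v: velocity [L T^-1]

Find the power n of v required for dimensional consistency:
n = 1

P has dimensions [L^2 M T^-3]; v has dimensions [L T^-1].
The rest of the RHS has dimensions [L M T^-2], so v^n must supply [L T^-1].
With n = 1: F·v^1 has dimensions [L^2 M T^-3], matching the LHS ✓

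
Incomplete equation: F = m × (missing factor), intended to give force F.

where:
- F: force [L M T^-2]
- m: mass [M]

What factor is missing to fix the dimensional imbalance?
a (acceleration), dimensions [L T^-2]

F has dimensions [L M T^-2] and m has dimensions [M].
The missing factor must have dimensions [L M T^-2] / [M] = [L T^-2], i.e. acceleration (a).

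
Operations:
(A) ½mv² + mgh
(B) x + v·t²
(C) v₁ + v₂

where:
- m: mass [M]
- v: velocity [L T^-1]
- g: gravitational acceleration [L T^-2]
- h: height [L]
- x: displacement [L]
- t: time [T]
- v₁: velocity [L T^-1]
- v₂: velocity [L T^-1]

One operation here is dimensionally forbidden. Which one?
(B) x + v·t²

(A) ½mv² + mgh: ½mv² [L^2 M T^-2] and mgh [L^2 M T^-2] — same dimensions ✓
(B) x + v·t²: x [L] and v·t² [L T] — different dimensions cannot be added/subtracted ✗
(C) v₁ + v₂: v₁ [L T^-1] and v₂ [L T^-1] — same dimensions ✓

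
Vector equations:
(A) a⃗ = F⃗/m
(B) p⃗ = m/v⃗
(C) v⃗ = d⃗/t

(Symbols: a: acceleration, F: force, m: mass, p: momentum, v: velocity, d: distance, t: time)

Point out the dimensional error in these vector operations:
(B) p⃗ = m/v⃗

(A) a⃗ = F⃗/m: LHS [L T^-2], RHS [L T^-2] ✓ — force (vector) divided by mass (scalar)
(B) p⃗ = m/v⃗: LHS [L M T^-1], RHS [L^-1 M T] ✗ — momentum is mass times velocity; should be mv⃗ (and division by a vector is undefined)
(C) v⃗ = d⃗/t: LHS [L T^-1], RHS [L T^-1] ✓ — displacement (vector) divided by time (scalar)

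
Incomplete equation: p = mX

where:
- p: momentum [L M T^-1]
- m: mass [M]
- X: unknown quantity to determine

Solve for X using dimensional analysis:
X = v (velocity), dimensions [L T^-1]

p has dimensions [L M T^-1]; the rest of the RHS (m) has dimensions [M].
So X must have dimensions [L T^-1] — X = v (velocity).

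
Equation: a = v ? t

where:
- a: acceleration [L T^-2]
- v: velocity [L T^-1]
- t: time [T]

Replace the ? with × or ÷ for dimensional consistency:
division (÷): a = v ÷ t

a [L T^-2]; v [L T^-1]; t [T].
v × t → [L] ✗
v ÷ t → [L T^-2] ✓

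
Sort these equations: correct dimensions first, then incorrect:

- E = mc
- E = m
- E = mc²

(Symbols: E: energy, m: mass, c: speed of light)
Dimensionally correct: E = mc²
Dimensionally incorrect: E = mc, E = m
Ordered (correct first, then incorrect): E = mc², E = mc, E = m

- E = mc: LHS [L^2 M T^-2], RHS [L M T^-1] → incorrect ✗
- E = m: LHS [L^2 M T^-2], RHS [M] → incorrect ✗
- E = mc²: LHS [L^2 M T^-2], RHS [L^2 M T^-2] → correct ✓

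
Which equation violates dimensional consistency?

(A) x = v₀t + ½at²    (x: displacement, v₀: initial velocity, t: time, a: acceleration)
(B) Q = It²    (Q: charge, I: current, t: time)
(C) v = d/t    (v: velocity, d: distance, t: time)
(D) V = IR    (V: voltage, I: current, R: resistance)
(B) Q = It²

The equation (B) Q = It² is dimensionally incorrect.

LHS (Q): [I T]
RHS (It²): [I T^2] ✗

The dimensions do not match. The other three equations balance.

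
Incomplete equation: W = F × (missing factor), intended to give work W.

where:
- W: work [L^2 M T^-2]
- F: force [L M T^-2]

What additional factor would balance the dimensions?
d (distance), dimensions [L]

W has dimensions [L^2 M T^-2] and F has dimensions [L M T^-2].
The missing factor must have dimensions [L^2 M T^-2] / [L M T^-2] = [L], i.e. distance (d).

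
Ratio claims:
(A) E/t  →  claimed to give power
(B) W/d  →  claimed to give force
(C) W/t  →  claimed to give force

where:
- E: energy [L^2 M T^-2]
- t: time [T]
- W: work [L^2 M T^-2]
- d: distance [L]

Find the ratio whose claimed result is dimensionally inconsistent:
(C) W/t does not give force

(A) E/t: [L^2 M T^-3] = power [L^2 M T^-3] ✓
(B) W/d: [L M T^-2] = force [L M T^-2] ✓
(C) W/t: [L^2 M T^-3] ≠ force [L M T^-2] ✗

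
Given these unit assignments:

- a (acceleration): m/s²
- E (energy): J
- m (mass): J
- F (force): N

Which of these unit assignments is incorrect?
m

The variable m (mass) should have units kg, not J.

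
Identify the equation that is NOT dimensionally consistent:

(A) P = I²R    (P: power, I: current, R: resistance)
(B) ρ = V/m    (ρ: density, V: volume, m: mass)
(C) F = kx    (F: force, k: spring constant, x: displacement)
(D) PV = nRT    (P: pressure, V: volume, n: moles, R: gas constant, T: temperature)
(B) ρ = V/m

The equation (B) ρ = V/m is dimensionally incorrect.

LHS (ρ): [L^-3 M]
RHS (V/m): [L^3 M^-1] ✗

The dimensions do not match. The other three equations balance.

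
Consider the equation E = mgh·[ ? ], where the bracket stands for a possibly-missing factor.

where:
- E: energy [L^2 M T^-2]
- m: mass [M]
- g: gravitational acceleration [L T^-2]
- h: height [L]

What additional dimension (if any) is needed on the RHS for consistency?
Nothing is missing — the bracketed factor must be dimensionless.

E has dimensions [L^2 M T^-2] and mgh already has dimensions [L^2 M T^-2], so E = mgh is dimensionally complete.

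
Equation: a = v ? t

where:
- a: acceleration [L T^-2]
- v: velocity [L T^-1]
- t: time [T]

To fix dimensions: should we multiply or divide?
division (÷): a = v ÷ t

a [L T^-2]; v [L T^-1]; t [T].
v × t → [L] ✗
v ÷ t → [L T^-2] ✓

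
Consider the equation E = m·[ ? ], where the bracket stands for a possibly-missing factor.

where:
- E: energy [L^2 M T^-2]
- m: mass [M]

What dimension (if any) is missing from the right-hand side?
[L^2 T^-2] — velocity squared (e.g. v²)

E has dimensions [L^2 M T^-2]; m has dimensions [M].
The bracketed factor must supply [L^2 M T^-2] / [M] = [L^2 T^-2].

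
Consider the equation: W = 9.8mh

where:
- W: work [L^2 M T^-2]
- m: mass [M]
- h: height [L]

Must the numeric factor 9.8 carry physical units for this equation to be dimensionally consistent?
Yes

W has dimensions [L^2 M T^-2], while mh alone has dimensions [L M]. For the equation to balance, the factor 9.8 must carry dimensions [L T^-2] — it is a dimensional constant (a numerical value of a physical quantity with its units suppressed), not a pure number.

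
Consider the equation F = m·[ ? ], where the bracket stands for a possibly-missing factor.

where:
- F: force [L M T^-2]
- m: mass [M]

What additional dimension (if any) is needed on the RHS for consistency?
[L T^-2] — acceleration (e.g. a)

F has dimensions [L M T^-2]; m has dimensions [M].
The bracketed factor must supply [L M T^-2] / [M] = [L T^-2].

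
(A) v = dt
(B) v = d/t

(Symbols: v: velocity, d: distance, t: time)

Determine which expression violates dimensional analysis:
(A)

(A) v = dt: LHS [L T^-1], RHS [L T] ✗
(B) v = d/t: LHS [L T^-1], RHS [L T^-1] ✓

Expression (A) v = dt is dimensionally incorrect.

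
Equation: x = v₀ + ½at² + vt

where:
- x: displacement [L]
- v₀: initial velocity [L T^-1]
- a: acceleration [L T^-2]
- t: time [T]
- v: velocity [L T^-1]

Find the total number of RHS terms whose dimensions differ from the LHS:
1

LHS x: [L]
- v₀: [L T^-1] ✗
- ½at²: [L] ✓
- vt: [L] ✓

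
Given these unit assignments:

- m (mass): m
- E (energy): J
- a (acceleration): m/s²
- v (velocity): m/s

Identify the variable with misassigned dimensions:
m

The variable m (mass) should have units kg, not m.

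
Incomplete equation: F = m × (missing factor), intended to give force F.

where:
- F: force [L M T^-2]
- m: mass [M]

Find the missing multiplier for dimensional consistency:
a (acceleration), dimensions [L T^-2]

F has dimensions [L M T^-2] and m has dimensions [M].
The missing factor must have dimensions [L M T^-2] / [M] = [L T^-2], i.e. acceleration (a).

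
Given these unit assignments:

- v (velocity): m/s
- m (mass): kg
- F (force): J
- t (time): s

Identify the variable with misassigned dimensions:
F

The variable F (force) should have units N, not J.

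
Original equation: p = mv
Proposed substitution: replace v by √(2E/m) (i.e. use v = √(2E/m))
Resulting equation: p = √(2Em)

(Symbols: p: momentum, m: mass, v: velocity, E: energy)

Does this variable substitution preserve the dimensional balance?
Yes

[v] = [L T^-1] and [√(2E/m)] = [L T^-1]. These match, so the substitution replaces a quantity by one of the same dimensions and the result p = √(2Em) has LHS [L M T^-1] vs RHS [L M T^-1] — still consistent.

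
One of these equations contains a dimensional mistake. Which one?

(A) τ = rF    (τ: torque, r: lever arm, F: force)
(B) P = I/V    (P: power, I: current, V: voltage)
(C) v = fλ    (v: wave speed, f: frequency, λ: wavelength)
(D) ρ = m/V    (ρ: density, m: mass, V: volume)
(B) P = I/V

The equation (B) P = I/V is dimensionally incorrect.

LHS (P): [L^2 M T^-3]
RHS (I/V): [I^2 L^-2 M^-1 T^3] ✗

The dimensions do not match. The other three equations balance.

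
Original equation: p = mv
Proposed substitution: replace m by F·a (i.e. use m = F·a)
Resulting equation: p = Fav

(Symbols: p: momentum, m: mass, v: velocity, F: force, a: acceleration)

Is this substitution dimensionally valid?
No

[m] = [M] and [F·a] = [L^2 M T^-4]. These differ, so the substitution replaces a quantity by one of different dimensions and the result p = Fav has LHS [L M T^-1] vs RHS [L^3 M T^-5] — inconsistent.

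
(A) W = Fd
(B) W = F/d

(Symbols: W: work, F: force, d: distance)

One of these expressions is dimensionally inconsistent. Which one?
(B)

(A) W = Fd: LHS [L^2 M T^-2], RHS [L^2 M T^-2] ✓
(B) W = F/d: LHS [L^2 M T^-2], RHS [M T^-2] ✗

Expression (B) W = F/d is dimensionally incorrect.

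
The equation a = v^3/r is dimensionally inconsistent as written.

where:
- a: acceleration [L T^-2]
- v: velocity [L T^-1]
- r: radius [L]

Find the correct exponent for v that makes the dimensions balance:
The exponent of v should be 2: a = v^2/r

The LHS a has dimensions [L T^-2]; v has dimensions [L T^-1].
As written, the RHS v^3/r (exponent 3 on v) has dimensions [L^2 T^-3], which does not match.
With exponent 2, the RHS v^2/r has dimensions [L T^-2], matching the LHS.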